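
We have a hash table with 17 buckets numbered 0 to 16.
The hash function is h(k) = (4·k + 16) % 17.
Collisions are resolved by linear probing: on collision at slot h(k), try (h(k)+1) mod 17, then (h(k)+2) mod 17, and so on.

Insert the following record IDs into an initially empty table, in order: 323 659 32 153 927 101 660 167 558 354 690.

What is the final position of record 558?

323: h=16 -> slot 16
659: h=0 -> slot 0
32: h=8 -> slot 8
153: h=16, probe 16,0,1 -> slot 1
927: h=1, probe 1,2 -> slot 2
101: h=12 -> slot 12
660: h=4 -> slot 4
167: h=4, probe 4,5 -> slot 5
558: h=4, probe 4,5,6 -> slot 6
354: h=4, probe 4,5,6,7 -> slot 7
690: h=5, probe 5,6,7,8,9 -> slot 9
Table: [659, 153, 927, —, 660, 167, 558, 354, 32, 690, —, —, 101, —, —, —, 323]

6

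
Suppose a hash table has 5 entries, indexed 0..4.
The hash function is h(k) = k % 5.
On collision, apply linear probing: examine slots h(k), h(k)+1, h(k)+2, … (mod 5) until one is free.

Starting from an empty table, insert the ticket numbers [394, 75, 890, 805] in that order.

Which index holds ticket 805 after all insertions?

2

394 hashes to 4; slot 4 is free -> place at 4.
75 hashes to 0; slot 0 is free -> place at 0.
890 hashes to 0; 0 taken -> place at 1.
805 hashes to 0; 0,1 taken -> place at 2.
Table: [75, 890, 805, ∅, 394]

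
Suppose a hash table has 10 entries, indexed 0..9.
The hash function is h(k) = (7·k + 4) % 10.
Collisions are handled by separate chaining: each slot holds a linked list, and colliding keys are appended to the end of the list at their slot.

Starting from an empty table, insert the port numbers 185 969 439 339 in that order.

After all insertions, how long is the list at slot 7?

3

185 → bucket 9
969 → bucket 7
439 → bucket 7 (collision)
339 → bucket 7 (collision)
Final buckets:
0: -
1: -
2: -
3: -
4: -
5: -
6: -
7: 969 -> 439 -> 339
8: -
9: 185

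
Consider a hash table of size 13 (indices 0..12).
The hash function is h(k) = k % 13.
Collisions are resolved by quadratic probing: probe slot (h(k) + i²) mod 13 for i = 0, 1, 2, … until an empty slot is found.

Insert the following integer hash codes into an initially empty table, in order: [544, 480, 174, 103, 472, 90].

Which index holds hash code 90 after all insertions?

3

Insert 544: h=11, slot 11 empty => index 11.
Insert 480: h=12, slot 12 empty => index 12.
Insert 174: h=5, slot 5 empty => index 5.
Insert 103: h=12, slot 12 occupied => index 0.
Insert 472: h=4, slot 4 empty => index 4.
Insert 90: h=12, slots 12,0 occupied => index 3.
Table: [103, ., ., 90, 472, 174, ., ., ., ., ., 544, 480]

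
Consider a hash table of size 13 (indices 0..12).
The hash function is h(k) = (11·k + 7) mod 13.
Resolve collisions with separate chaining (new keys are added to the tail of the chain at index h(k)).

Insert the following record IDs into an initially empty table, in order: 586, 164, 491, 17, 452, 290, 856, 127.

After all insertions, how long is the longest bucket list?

586 -> bucket 5
164 -> bucket 4
491 -> bucket 0
17 -> bucket 12
452 -> bucket 0 (collision)
290 -> bucket 12 (collision)
856 -> bucket 11
127 -> bucket 0 (collision)
Final buckets:
0: 491 -> 452 -> 127
1: .
2: .
3: .
4: 164
5: 586
6: .
7: .
8: .
9: .
10: .
11: 856
12: 17 -> 290

3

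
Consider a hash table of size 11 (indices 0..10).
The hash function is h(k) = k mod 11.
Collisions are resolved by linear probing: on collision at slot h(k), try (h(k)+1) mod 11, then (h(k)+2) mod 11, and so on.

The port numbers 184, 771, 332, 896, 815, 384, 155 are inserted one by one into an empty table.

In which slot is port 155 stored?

4

184 hashes to 8; slot 8 is free => place at 8.
771 hashes to 1; slot 1 is free => place at 1.
332 hashes to 2; slot 2 is free => place at 2.
896 hashes to 5; slot 5 is free => place at 5.
815 hashes to 1; 1,2 taken => place at 3.
384 hashes to 10; slot 10 is free => place at 10.
155 hashes to 1; 1,2,3 taken => place at 4.
Table: [-, 771, 332, 815, 155, 896, -, -, 184, -, 384]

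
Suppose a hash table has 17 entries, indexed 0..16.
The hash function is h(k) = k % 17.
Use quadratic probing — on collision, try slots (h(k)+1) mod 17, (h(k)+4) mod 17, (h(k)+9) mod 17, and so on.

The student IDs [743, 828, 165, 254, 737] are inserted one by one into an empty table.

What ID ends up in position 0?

254

Insert 743: h=12, slot 12 empty -> index 12.
Insert 828: h=12, slot 12 occupied -> index 13.
Insert 165: h=12, slots 12,13 occupied -> index 16.
Insert 254: h=16, slot 16 occupied -> index 0.
Insert 737: h=6, slot 6 empty -> index 6.
Table: [254, ., ., ., ., ., 737, ., ., ., ., ., 743, 828, ., ., 165]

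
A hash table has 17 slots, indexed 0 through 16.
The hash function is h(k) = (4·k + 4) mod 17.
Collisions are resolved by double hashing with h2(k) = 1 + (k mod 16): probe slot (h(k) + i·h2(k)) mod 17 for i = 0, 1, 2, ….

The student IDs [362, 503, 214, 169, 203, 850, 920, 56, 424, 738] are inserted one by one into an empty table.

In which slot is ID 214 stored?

362 hashes to 7; slot 7 is free -> place at 7.
503 hashes to 10; slot 10 is free -> place at 10.
214 hashes to 10, h2=7; 10 taken -> place at 0.
169 hashes to 0, h2=10; 0,10 taken -> place at 3.
203 hashes to 0, h2=12; 0 taken -> place at 12.
850 hashes to 4; slot 4 is free -> place at 4.
920 hashes to 12, h2=9; 12,4 taken -> place at 13.
56 hashes to 7, h2=9; 7 taken -> place at 16.
424 hashes to 0, h2=9; 0 taken -> place at 9.
738 hashes to 15; slot 15 is free -> place at 15.
Table: [214, ∅, ∅, 169, 850, ∅, ∅, 362, ∅, 424, 503, ∅, 203, 920, ∅, 738, 56]

0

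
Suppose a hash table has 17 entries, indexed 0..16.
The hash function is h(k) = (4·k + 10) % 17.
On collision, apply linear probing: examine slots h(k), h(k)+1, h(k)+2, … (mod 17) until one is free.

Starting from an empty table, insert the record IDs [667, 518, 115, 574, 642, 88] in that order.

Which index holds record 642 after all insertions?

667 hashes to 9; slot 9 is free -> place at 9.
518 hashes to 8; slot 8 is free -> place at 8.
115 hashes to 11; slot 11 is free -> place at 11.
574 hashes to 11; 11 taken -> place at 12.
642 hashes to 11; 11,12 taken -> place at 13.
88 hashes to 5; slot 5 is free -> place at 5.
Table: [_, _, _, _, _, 88, _, _, 518, 667, _, 115, 574, 642, _, _, _]

13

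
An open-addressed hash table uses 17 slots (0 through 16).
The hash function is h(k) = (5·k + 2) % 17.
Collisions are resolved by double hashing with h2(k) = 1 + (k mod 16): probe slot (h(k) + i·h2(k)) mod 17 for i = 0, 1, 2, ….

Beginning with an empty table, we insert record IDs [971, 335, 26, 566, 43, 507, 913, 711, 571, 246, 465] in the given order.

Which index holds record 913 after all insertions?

15

971: h=12 → slot 12
335: h=11 → slot 11
26: h=13 → slot 13
566: h=10 → slot 10
43: h=13, h2=12, probe 13,8 → slot 8
507: h=4 → slot 4
913: h=11, h2=2, probe 11,13,15 → slot 15
711: h=4, h2=8, probe 4,12,3 → slot 3
571: h=1 → slot 1
246: h=8, h2=7, probe 8,15,5 → slot 5
465: h=15, h2=2, probe 15,0 → slot 0
Table: [465, 571, -, 711, 507, 246, -, -, 43, -, 566, 335, 971, 26, -, 913, -]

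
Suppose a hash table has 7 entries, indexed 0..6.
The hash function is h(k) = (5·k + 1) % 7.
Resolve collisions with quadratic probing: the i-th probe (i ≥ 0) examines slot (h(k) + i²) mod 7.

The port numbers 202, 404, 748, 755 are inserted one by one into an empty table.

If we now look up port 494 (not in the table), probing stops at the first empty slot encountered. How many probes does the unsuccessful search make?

2

202: h=3 → slot 3
404: h=5 → slot 5
748: h=3, probe 3,4 → slot 4
755: h=3, probe 3,4,0 → slot 0
Table: [755, ., ., 202, 748, 404, .]
Lookup 494: h=0, probe 0,1 → slot 1 empty, not found.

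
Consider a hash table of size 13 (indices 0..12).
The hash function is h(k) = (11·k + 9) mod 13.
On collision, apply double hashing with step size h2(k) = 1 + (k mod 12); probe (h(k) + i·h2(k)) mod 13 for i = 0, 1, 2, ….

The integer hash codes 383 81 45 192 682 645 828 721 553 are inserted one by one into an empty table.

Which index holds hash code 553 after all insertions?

1

Insert 383: h=10, slot 10 empty -> index 10.
Insert 81: h=3, slot 3 empty -> index 3.
Insert 45: h=10, h2=10, slot 10 occupied -> index 7.
Insert 192: h=2, slot 2 empty -> index 2.
Insert 682: h=10, h2=11, slot 10 occupied -> index 8.
Insert 645: h=6, slot 6 empty -> index 6.
Insert 828: h=4, slot 4 empty -> index 4.
Insert 721: h=10, h2=2, slot 10 occupied -> index 12.
Insert 553: h=8, h2=2, slots 8,10,12 occupied -> index 1.
Table: [—, 553, 192, 81, 828, —, 645, 45, 682, —, 383, —, 721]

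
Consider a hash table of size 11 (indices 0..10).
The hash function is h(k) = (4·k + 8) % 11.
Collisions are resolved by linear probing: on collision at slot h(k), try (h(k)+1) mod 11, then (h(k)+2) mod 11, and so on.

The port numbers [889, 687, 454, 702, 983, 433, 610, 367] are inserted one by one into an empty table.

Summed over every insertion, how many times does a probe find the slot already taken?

5

889: h=0 -> slot 0
687: h=6 -> slot 6
454: h=9 -> slot 9
702: h=0, probe 0,1 -> slot 1
983: h=2 -> slot 2
433: h=2, probe 2,3 -> slot 3
610: h=6, probe 6,7 -> slot 7
367: h=2, probe 2,3,4 -> slot 4
Table: [889, 702, 983, 433, 367, ., 687, 610, ., 454, .]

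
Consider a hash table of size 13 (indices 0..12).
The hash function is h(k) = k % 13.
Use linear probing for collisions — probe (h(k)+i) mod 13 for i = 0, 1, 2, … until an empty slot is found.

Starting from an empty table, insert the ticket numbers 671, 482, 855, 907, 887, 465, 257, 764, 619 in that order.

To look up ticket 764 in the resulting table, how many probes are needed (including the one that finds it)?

Insert 671: h=8, slot 8 empty -> index 8.
Insert 482: h=1, slot 1 empty -> index 1.
Insert 855: h=10, slot 10 empty -> index 10.
Insert 907: h=10, slot 10 occupied -> index 11.
Insert 887: h=3, slot 3 empty -> index 3.
Insert 465: h=10, slots 10,11 occupied -> index 12.
Insert 257: h=10, slots 10,11,12 occupied -> index 0.
Insert 764: h=10, slots 10,11,12,0,1 occupied -> index 2.
Insert 619: h=8, slot 8 occupied -> index 9.
Table: [257, 482, 764, 887, _, _, _, _, 671, 619, 855, 907, 465]
Lookup 764: h=10, probe 10,11,12,0,1,2 → found at 2.

6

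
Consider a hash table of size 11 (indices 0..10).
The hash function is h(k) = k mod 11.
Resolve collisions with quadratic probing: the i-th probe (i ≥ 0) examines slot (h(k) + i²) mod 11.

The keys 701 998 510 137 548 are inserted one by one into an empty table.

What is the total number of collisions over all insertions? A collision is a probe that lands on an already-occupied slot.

Insert 701: h=8, slot 8 empty → index 8.
Insert 998: h=8, slot 8 occupied → index 9.
Insert 510: h=4, slot 4 empty → index 4.
Insert 137: h=5, slot 5 empty → index 5.
Insert 548: h=9, slot 9 occupied → index 10.
Table: [., ., ., ., 510, 137, ., ., 701, 998, 548]

2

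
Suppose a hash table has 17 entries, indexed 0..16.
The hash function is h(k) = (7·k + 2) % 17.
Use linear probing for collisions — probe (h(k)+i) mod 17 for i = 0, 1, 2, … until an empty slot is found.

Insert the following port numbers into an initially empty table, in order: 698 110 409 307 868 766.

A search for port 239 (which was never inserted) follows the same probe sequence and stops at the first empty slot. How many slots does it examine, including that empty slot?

6

Insert 698: h=9, slot 9 empty => index 9.
Insert 110: h=7, slot 7 empty => index 7.
Insert 409: h=9, slot 9 occupied => index 10.
Insert 307: h=9, slots 9,10 occupied => index 11.
Insert 868: h=9, slots 9,10,11 occupied => index 12.
Insert 766: h=9, slots 9,10,11,12 occupied => index 13.
Table: [-, -, -, -, -, -, -, 110, -, 698, 409, 307, 868, 766, -, -, -]
Lookup 239: h=9, probe 9,10,11,12,13,14 → slot 14 empty, not found.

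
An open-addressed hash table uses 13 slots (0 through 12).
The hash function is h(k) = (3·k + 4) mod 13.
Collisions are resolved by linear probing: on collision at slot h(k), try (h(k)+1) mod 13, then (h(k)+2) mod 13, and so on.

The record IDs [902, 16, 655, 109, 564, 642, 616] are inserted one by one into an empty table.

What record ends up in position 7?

655

902: h=6 => slot 6
16: h=0 => slot 0
655: h=6, probe 6,7 => slot 7
109: h=6, probe 6,7,8 => slot 8
564: h=6, probe 6,7,8,9 => slot 9
642: h=6, probe 6,7,8,9,10 => slot 10
616: h=6, probe 6,7,8,9,10,11 => slot 11
Table: [16, ∅, ∅, ∅, ∅, ∅, 902, 655, 109, 564, 642, 616, ∅]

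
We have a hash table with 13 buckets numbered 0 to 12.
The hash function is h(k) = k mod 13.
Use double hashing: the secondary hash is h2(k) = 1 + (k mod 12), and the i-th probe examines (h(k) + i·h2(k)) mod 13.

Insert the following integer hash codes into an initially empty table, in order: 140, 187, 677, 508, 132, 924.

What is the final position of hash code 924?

140: h=10 => slot 10
187: h=5 => slot 5
677: h=1 => slot 1
508: h=1, h2=5, probe 1,6 => slot 6
132: h=2 => slot 2
924: h=1, h2=1, probe 1,2,3 => slot 3
Table: [_, 677, 132, 924, _, 187, 508, _, _, _, 140, _, _]

3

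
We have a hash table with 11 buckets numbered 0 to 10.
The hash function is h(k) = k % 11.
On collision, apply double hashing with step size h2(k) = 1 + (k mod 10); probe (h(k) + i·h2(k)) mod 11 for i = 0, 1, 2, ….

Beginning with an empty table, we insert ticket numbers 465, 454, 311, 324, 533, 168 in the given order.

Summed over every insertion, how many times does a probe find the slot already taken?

465: h=3 => slot 3
454: h=3, h2=5, probe 3,8 => slot 8
311: h=3, h2=2, probe 3,5 => slot 5
324: h=5, h2=5, probe 5,10 => slot 10
533: h=5, h2=4, probe 5,9 => slot 9
168: h=3, h2=9, probe 3,1 => slot 1
Table: [., 168, ., 465, ., 311, ., ., 454, 533, 324]

5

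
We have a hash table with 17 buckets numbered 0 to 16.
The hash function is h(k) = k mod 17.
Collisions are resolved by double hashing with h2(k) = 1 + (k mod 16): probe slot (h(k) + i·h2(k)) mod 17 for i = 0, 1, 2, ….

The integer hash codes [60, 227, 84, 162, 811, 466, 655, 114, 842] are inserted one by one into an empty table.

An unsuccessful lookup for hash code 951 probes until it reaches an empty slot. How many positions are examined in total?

5

60: h=9 => slot 9
227: h=6 => slot 6
84: h=16 => slot 16
162: h=9, h2=3, probe 9,12 => slot 12
811: h=12, h2=12, probe 12,7 => slot 7
466: h=7, h2=3, probe 7,10 => slot 10
655: h=9, h2=16, probe 9,8 => slot 8
114: h=12, h2=3, probe 12,15 => slot 15
842: h=9, h2=11, probe 9,3 => slot 3
Table: [., ., ., 842, ., ., 227, 811, 655, 60, 466, ., 162, ., ., 114, 84]
Lookup 951: h=16, h2=8, probe 16,7,15,6,14 → slot 14 empty, not found.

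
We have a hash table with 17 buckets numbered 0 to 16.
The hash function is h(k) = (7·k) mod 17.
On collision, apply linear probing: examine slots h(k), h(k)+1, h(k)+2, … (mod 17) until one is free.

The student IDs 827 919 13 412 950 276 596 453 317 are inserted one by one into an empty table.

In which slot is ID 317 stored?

827: h=9 → slot 9
919: h=7 → slot 7
13: h=6 → slot 6
412: h=11 → slot 11
950: h=3 → slot 3
276: h=11, probe 11,12 → slot 12
596: h=7, probe 7,8 → slot 8
453: h=9, probe 9,10 → slot 10
317: h=9, probe 9,10,11,12,13 → slot 13
Table: [∅, ∅, ∅, 950, ∅, ∅, 13, 919, 596, 827, 453, 412, 276, 317, ∅, ∅, ∅]

13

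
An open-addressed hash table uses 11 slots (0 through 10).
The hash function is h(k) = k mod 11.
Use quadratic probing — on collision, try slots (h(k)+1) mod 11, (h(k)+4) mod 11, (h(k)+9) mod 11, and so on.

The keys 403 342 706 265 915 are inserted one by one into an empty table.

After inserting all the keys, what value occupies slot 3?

403: h=7 => slot 7
342: h=1 => slot 1
706: h=2 => slot 2
265: h=1, probe 1,2,5 => slot 5
915: h=2, probe 2,3 => slot 3
Table: [∅, 342, 706, 915, ∅, 265, ∅, 403, ∅, ∅, ∅]

915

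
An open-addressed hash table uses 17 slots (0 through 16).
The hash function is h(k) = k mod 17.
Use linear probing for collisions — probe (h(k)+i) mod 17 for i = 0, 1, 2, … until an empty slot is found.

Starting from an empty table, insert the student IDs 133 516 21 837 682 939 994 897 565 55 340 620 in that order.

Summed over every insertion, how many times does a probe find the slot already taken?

18

133 hashes to 14; slot 14 is free → place at 14.
516 hashes to 6; slot 6 is free → place at 6.
21 hashes to 4; slot 4 is free → place at 4.
837 hashes to 4; 4 taken → place at 5.
682 hashes to 2; slot 2 is free → place at 2.
939 hashes to 4; 4,5,6 taken → place at 7.
994 hashes to 8; slot 8 is free → place at 8.
897 hashes to 13; slot 13 is free → place at 13.
565 hashes to 4; 4,5,6,7,8 taken → place at 9.
55 hashes to 4; 4,5,6,7,8,9 taken → place at 10.
340 hashes to 0; slot 0 is free → place at 0.
620 hashes to 8; 8,9,10 taken → place at 11.
Table: [340, -, 682, -, 21, 837, 516, 939, 994, 565, 55, 620, -, 897, 133, -, -]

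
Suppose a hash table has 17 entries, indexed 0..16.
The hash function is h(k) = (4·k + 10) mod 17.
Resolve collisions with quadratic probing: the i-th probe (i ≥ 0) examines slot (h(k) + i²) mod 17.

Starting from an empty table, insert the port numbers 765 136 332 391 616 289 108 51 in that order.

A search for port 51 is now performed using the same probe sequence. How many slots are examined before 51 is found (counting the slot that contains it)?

765: h=10 → slot 10
136: h=10, probe 10,11 → slot 11
332: h=12 → slot 12
391: h=10, probe 10,11,14 → slot 14
616: h=9 → slot 9
289: h=10, probe 10,11,14,2 → slot 2
108: h=0 → slot 0
51: h=10, probe 10,11,14,2,9,1 → slot 1
Table: [108, 51, 289, —, —, —, —, —, —, 616, 765, 136, 332, —, 391, —, —]
Lookup 51: h=10, probe 10,11,14,2,9,1 → found at 1.

6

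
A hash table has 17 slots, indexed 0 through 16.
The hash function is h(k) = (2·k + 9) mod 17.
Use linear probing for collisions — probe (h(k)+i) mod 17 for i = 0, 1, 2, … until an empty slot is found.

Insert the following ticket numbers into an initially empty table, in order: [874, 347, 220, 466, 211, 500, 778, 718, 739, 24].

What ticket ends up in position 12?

874: h=6 => slot 6
347: h=6, probe 6,7 => slot 7
220: h=7, probe 7,8 => slot 8
466: h=6, probe 6,7,8,9 => slot 9
211: h=6, probe 6,7,8,9,10 => slot 10
500: h=6, probe 6,7,8,9,10,11 => slot 11
778: h=1 => slot 1
718: h=0 => slot 0
739: h=8, probe 8,9,10,11,12 => slot 12
24: h=6, probe 6,7,8,9,10,11,12,13 => slot 13
Table: [718, 778, —, —, —, —, 874, 347, 220, 466, 211, 500, 739, 24, —, —, —]

739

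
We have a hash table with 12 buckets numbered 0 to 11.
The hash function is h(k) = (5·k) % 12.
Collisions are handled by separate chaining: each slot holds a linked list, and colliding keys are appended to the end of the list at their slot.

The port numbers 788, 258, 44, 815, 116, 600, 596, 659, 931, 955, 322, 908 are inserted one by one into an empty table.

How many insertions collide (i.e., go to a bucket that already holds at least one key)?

6

Insert 788: h=4, bucket 4 empty → new chain.
Insert 258: h=6, bucket 6 empty → new chain.
Insert 44: h=4, bucket 4 nonempty → append to chain.
Insert 815: h=7, bucket 7 empty → new chain.
Insert 116: h=4, bucket 4 nonempty → append to chain.
Insert 600: h=0, bucket 0 empty → new chain.
Insert 596: h=4, bucket 4 nonempty → append to chain.
Insert 659: h=7, bucket 7 nonempty → append to chain.
Insert 931: h=11, bucket 11 empty → new chain.
Insert 955: h=11, bucket 11 nonempty → append to chain.
Insert 322: h=2, bucket 2 empty → new chain.
Insert 908: h=4, bucket 4 nonempty → append to chain.
Final buckets:
0: 600
1: —
2: 322
3: —
4: 788 -> 44 -> 116 -> 596 -> 908
5: —
6: 258
7: 815 -> 659
8: —
9: —
10: —
11: 931 -> 955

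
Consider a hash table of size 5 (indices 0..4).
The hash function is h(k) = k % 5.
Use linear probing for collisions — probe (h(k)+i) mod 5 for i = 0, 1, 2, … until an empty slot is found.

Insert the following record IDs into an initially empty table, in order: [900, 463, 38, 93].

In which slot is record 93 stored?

1

900: h=0 => slot 0
463: h=3 => slot 3
38: h=3, probe 3,4 => slot 4
93: h=3, probe 3,4,0,1 => slot 1
Table: [900, 93, -, 463, 38]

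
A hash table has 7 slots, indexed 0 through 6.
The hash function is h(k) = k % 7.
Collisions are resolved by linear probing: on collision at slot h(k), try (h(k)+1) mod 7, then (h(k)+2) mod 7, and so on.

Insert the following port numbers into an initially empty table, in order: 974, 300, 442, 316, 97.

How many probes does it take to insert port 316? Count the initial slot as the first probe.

974 hashes to 1; slot 1 is free → place at 1.
300 hashes to 6; slot 6 is free → place at 6.
442 hashes to 1; 1 taken → place at 2.
316 hashes to 1; 1,2 taken → place at 3.
97 hashes to 6; 6 taken → place at 0.
Table: [97, 974, 442, 316, -, -, 300]

3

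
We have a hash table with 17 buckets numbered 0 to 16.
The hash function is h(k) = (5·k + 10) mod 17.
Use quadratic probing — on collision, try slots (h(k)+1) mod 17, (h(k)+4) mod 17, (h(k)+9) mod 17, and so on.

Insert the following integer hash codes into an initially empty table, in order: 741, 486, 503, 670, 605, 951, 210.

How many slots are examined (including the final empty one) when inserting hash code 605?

741 hashes to 9; slot 9 is free → place at 9.
486 hashes to 9; 9 taken → place at 10.
503 hashes to 9; 9,10 taken → place at 13.
670 hashes to 11; slot 11 is free → place at 11.
605 hashes to 9; 9,10,13 taken → place at 1.
951 hashes to 5; slot 5 is free → place at 5.
210 hashes to 6; slot 6 is free → place at 6.
Table: [_, 605, _, _, _, 951, 210, _, _, 741, 486, 670, _, 503, _, _, _]

4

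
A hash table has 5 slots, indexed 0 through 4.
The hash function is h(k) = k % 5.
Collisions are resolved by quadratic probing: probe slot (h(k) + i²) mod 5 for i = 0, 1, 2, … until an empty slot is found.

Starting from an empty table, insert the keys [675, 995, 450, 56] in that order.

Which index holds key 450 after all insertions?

4

675 hashes to 0; slot 0 is free -> place at 0.
995 hashes to 0; 0 taken -> place at 1.
450 hashes to 0; 0,1 taken -> place at 4.
56 hashes to 1; 1 taken -> place at 2.
Table: [675, 995, 56, —, 450]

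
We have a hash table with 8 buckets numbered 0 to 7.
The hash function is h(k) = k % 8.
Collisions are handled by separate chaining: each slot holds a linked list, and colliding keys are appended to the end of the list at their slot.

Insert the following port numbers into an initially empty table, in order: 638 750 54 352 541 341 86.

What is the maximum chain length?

4

638 -> bucket 6
750 -> bucket 6 (collision)
54 -> bucket 6 (collision)
352 -> bucket 0
541 -> bucket 5
341 -> bucket 5 (collision)
86 -> bucket 6 (collision)
Final buckets:
0: 352
1: -
2: -
3: -
4: -
5: 541 -> 341
6: 638 -> 750 -> 54 -> 86
7: -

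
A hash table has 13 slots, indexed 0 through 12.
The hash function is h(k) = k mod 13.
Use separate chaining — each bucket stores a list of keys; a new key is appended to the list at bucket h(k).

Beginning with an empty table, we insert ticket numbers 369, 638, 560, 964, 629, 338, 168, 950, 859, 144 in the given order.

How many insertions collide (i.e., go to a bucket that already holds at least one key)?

5

369 -> bucket 5
638 -> bucket 1
560 -> bucket 1 (collision)
964 -> bucket 2
629 -> bucket 5 (collision)
338 -> bucket 0
168 -> bucket 12
950 -> bucket 1 (collision)
859 -> bucket 1 (collision)
144 -> bucket 1 (collision)
Final buckets:
0: 338
1: 638 -> 560 -> 950 -> 859 -> 144
2: 964
3: -
4: -
5: 369 -> 629
6: -
7: -
8: -
9: -
10: -
11: -
12: 168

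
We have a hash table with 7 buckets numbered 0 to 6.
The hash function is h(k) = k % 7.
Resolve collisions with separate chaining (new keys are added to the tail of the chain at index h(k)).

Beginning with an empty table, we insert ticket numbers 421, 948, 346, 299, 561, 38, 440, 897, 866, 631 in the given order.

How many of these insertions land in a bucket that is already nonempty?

Insert 421: h=1, bucket 1 empty -> new chain.
Insert 948: h=3, bucket 3 empty -> new chain.
Insert 346: h=3, bucket 3 nonempty -> append to chain.
Insert 299: h=5, bucket 5 empty -> new chain.
Insert 561: h=1, bucket 1 nonempty -> append to chain.
Insert 38: h=3, bucket 3 nonempty -> append to chain.
Insert 440: h=6, bucket 6 empty -> new chain.
Insert 897: h=1, bucket 1 nonempty -> append to chain.
Insert 866: h=5, bucket 5 nonempty -> append to chain.
Insert 631: h=1, bucket 1 nonempty -> append to chain.
Final buckets:
0: -
1: 421 -> 561 -> 897 -> 631
2: -
3: 948 -> 346 -> 38
4: -
5: 299 -> 866
6: 440

6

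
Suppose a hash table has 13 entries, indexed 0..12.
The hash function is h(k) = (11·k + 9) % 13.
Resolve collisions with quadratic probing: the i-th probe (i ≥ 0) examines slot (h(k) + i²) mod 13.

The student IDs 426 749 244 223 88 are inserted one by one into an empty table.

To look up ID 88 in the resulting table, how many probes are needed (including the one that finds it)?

4

Insert 426: h=2, slot 2 empty → index 2.
Insert 749: h=6, slot 6 empty → index 6.
Insert 244: h=2, slot 2 occupied → index 3.
Insert 223: h=5, slot 5 empty → index 5.
Insert 88: h=2, slots 2,3,6 occupied → index 11.
Table: [—, —, 426, 244, —, 223, 749, —, —, —, —, 88, —]
Lookup 88: h=2, probe 2,3,6,11 → found at 11.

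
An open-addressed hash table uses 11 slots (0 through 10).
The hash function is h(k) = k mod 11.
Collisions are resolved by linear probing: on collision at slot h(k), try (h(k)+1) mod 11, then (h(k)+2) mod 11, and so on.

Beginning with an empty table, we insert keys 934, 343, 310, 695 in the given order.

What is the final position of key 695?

934: h=10 => slot 10
343: h=2 => slot 2
310: h=2, probe 2,3 => slot 3
695: h=2, probe 2,3,4 => slot 4
Table: [., ., 343, 310, 695, ., ., ., ., ., 934]

4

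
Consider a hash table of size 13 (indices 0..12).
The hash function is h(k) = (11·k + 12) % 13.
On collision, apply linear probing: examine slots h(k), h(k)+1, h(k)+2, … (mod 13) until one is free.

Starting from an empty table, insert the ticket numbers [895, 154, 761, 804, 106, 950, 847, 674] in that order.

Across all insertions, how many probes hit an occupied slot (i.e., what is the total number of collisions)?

7

895: h=3 -> slot 3
154: h=3, probe 3,4 -> slot 4
761: h=11 -> slot 11
804: h=3, probe 3,4,5 -> slot 5
106: h=8 -> slot 8
950: h=10 -> slot 10
847: h=8, probe 8,9 -> slot 9
674: h=3, probe 3,4,5,6 -> slot 6
Table: [-, -, -, 895, 154, 804, 674, -, 106, 847, 950, 761, -]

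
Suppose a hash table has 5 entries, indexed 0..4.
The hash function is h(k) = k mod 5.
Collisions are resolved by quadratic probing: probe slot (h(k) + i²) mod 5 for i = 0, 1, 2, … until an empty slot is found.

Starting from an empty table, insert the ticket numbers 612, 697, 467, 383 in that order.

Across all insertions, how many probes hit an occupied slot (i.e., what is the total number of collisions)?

612: h=2 → slot 2
697: h=2, probe 2,3 → slot 3
467: h=2, probe 2,3,1 → slot 1
383: h=3, probe 3,4 → slot 4
Table: [., 467, 612, 697, 383]

4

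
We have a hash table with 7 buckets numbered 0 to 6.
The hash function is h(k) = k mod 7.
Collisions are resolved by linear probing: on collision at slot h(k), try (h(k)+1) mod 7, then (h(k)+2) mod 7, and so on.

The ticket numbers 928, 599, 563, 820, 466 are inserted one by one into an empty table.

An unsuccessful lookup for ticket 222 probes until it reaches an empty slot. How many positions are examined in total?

928 hashes to 4; slot 4 is free → place at 4.
599 hashes to 4; 4 taken → place at 5.
563 hashes to 3; slot 3 is free → place at 3.
820 hashes to 1; slot 1 is free → place at 1.
466 hashes to 4; 4,5 taken → place at 6.
Table: [—, 820, —, 563, 928, 599, 466]
Lookup 222: h=5, probe 5,6,0 → slot 0 empty, not found.

3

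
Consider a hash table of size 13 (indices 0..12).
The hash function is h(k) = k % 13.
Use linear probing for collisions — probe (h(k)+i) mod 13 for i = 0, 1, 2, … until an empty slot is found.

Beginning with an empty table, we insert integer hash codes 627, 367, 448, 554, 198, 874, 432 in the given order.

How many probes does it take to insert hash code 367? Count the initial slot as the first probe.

Insert 627: h=3, slot 3 empty → index 3.
Insert 367: h=3, slot 3 occupied → index 4.
Insert 448: h=6, slot 6 empty → index 6.
Insert 554: h=8, slot 8 empty → index 8.
Insert 198: h=3, slots 3,4 occupied → index 5.
Insert 874: h=3, slots 3,4,5,6 occupied → index 7.
Insert 432: h=3, slots 3,4,5,6,7,8 occupied → index 9.
Table: [—, —, —, 627, 367, 198, 448, 874, 554, 432, —, —, —]

2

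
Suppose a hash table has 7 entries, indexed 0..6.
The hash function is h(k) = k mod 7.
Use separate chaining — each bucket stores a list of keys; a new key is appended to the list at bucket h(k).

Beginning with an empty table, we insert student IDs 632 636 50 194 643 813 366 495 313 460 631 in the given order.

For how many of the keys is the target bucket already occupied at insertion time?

7

Insert 632: h=2, bucket 2 empty → new chain.
Insert 636: h=6, bucket 6 empty → new chain.
Insert 50: h=1, bucket 1 empty → new chain.
Insert 194: h=5, bucket 5 empty → new chain.
Insert 643: h=6, bucket 6 nonempty → append to chain.
Insert 813: h=1, bucket 1 nonempty → append to chain.
Insert 366: h=2, bucket 2 nonempty → append to chain.
Insert 495: h=5, bucket 5 nonempty → append to chain.
Insert 313: h=5, bucket 5 nonempty → append to chain.
Insert 460: h=5, bucket 5 nonempty → append to chain.
Insert 631: h=1, bucket 1 nonempty → append to chain.
Final buckets:
0: .
1: 50 -> 813 -> 631
2: 632 -> 366
3: .
4: .
5: 194 -> 495 -> 313 -> 460
6: 636 -> 643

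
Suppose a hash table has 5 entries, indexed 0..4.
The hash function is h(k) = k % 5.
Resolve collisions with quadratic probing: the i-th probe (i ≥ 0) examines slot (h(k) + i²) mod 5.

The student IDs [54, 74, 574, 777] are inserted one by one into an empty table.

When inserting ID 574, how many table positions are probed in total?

3

Insert 54: h=4, slot 4 empty => index 4.
Insert 74: h=4, slot 4 occupied => index 0.
Insert 574: h=4, slots 4,0 occupied => index 3.
Insert 777: h=2, slot 2 empty => index 2.
Table: [74, ∅, 777, 574, 54]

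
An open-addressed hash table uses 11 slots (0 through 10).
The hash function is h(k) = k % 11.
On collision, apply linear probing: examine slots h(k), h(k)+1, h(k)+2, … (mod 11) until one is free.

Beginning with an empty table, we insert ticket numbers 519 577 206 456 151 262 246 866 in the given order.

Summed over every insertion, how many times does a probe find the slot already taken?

6

519 hashes to 2; slot 2 is free => place at 2.
577 hashes to 5; slot 5 is free => place at 5.
206 hashes to 8; slot 8 is free => place at 8.
456 hashes to 5; 5 taken => place at 6.
151 hashes to 8; 8 taken => place at 9.
262 hashes to 9; 9 taken => place at 10.
246 hashes to 4; slot 4 is free => place at 4.
866 hashes to 8; 8,9,10 taken => place at 0.
Table: [866, _, 519, _, 246, 577, 456, _, 206, 151, 262]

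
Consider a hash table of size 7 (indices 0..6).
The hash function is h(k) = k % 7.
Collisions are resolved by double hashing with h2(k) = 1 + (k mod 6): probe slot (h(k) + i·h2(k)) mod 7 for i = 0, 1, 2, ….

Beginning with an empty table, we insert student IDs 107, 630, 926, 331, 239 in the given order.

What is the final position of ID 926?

5

107: h=2 => slot 2
630: h=0 => slot 0
926: h=2, h2=3, probe 2,5 => slot 5
331: h=2, h2=2, probe 2,4 => slot 4
239: h=1 => slot 1
Table: [630, 239, 107, ., 331, 926, .]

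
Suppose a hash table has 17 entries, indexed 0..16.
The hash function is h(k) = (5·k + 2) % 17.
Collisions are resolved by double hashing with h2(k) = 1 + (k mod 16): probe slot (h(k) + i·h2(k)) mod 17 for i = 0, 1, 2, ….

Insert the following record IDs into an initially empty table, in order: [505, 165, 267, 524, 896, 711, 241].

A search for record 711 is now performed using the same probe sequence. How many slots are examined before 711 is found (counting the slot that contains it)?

3

505 hashes to 11; slot 11 is free => place at 11.
165 hashes to 11, h2=6; 11 taken => place at 0.
267 hashes to 11, h2=12; 11 taken => place at 6.
524 hashes to 4; slot 4 is free => place at 4.
896 hashes to 11, h2=1; 11 taken => place at 12.
711 hashes to 4, h2=8; 4,12 taken => place at 3.
241 hashes to 0, h2=2; 0 taken => place at 2.
Table: [165, ∅, 241, 711, 524, ∅, 267, ∅, ∅, ∅, ∅, 505, 896, ∅, ∅, ∅, ∅]
Lookup 711: h=4, h2=8, probe 4,12,3 → found at 3.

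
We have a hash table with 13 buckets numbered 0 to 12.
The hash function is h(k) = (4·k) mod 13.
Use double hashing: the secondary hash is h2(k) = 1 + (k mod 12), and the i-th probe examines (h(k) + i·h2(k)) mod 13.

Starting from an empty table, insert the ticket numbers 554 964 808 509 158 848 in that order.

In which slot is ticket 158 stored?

11

Insert 554: h=6, slot 6 empty => index 6.
Insert 964: h=8, slot 8 empty => index 8.
Insert 808: h=8, h2=5, slot 8 occupied => index 0.
Insert 509: h=8, h2=6, slot 8 occupied => index 1.
Insert 158: h=8, h2=3, slot 8 occupied => index 11.
Insert 848: h=12, slot 12 empty => index 12.
Table: [808, 509, -, -, -, -, 554, -, 964, -, -, 158, 848]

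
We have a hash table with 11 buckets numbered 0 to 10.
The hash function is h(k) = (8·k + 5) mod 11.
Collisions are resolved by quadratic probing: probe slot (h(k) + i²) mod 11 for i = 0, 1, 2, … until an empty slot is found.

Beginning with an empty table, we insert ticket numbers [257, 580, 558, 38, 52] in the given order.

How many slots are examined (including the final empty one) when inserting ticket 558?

257: h=4 -> slot 4
580: h=3 -> slot 3
558: h=3, probe 3,4,7 -> slot 7
38: h=1 -> slot 1
52: h=3, probe 3,4,7,1,8 -> slot 8
Table: [—, 38, —, 580, 257, —, —, 558, 52, —, —]

3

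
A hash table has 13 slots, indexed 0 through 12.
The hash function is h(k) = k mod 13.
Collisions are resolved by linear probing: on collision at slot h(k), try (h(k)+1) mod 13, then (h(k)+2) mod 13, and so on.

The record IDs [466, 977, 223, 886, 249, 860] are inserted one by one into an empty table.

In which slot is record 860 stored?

6

466: h=11 -> slot 11
977: h=2 -> slot 2
223: h=2, probe 2,3 -> slot 3
886: h=2, probe 2,3,4 -> slot 4
249: h=2, probe 2,3,4,5 -> slot 5
860: h=2, probe 2,3,4,5,6 -> slot 6
Table: [∅, ∅, 977, 223, 886, 249, 860, ∅, ∅, ∅, ∅, 466, ∅]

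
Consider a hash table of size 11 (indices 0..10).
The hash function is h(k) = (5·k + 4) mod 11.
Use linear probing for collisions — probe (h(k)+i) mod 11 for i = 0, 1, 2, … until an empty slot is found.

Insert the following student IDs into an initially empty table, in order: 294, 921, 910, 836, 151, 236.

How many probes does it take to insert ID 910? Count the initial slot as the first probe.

3

294: h=0 => slot 0
921: h=0, probe 0,1 => slot 1
910: h=0, probe 0,1,2 => slot 2
836: h=4 => slot 4
151: h=0, probe 0,1,2,3 => slot 3
236: h=7 => slot 7
Table: [294, 921, 910, 151, 836, ∅, ∅, 236, ∅, ∅, ∅]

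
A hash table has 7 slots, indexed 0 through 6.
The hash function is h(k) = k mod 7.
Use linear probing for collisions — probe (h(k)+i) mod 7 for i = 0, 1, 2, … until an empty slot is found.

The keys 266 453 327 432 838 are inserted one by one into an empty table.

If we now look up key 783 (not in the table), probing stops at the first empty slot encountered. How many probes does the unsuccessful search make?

Insert 266: h=0, slot 0 empty => index 0.
Insert 453: h=5, slot 5 empty => index 5.
Insert 327: h=5, slot 5 occupied => index 6.
Insert 432: h=5, slots 5,6,0 occupied => index 1.
Insert 838: h=5, slots 5,6,0,1 occupied => index 2.
Table: [266, 432, 838, ., ., 453, 327]
Lookup 783: h=6, probe 6,0,1,2,3 → slot 3 empty, not found.

5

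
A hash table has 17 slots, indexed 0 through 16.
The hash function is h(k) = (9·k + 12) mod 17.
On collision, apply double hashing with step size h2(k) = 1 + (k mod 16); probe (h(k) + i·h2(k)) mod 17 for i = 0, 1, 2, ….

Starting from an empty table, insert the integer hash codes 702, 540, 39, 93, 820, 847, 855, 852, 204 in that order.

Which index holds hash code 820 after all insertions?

2

702 hashes to 6; slot 6 is free => place at 6.
540 hashes to 10; slot 10 is free => place at 10.
39 hashes to 6, h2=8; 6 taken => place at 14.
93 hashes to 16; slot 16 is free => place at 16.
820 hashes to 14, h2=5; 14 taken => place at 2.
847 hashes to 2, h2=16; 2 taken => place at 1.
855 hashes to 6, h2=8; 6,14 taken => place at 5.
852 hashes to 13; slot 13 is free => place at 13.
204 hashes to 12; slot 12 is free => place at 12.
Table: [_, 847, 820, _, _, 855, 702, _, _, _, 540, _, 204, 852, 39, _, 93]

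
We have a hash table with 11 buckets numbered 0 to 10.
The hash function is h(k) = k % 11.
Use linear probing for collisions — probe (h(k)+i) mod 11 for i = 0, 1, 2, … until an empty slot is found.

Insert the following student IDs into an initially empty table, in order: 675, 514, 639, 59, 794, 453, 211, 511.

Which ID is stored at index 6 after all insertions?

211

675 hashes to 4; slot 4 is free => place at 4.
514 hashes to 8; slot 8 is free => place at 8.
639 hashes to 1; slot 1 is free => place at 1.
59 hashes to 4; 4 taken => place at 5.
794 hashes to 2; slot 2 is free => place at 2.
453 hashes to 2; 2 taken => place at 3.
211 hashes to 2; 2,3,4,5 taken => place at 6.
511 hashes to 5; 5,6 taken => place at 7.
Table: [-, 639, 794, 453, 675, 59, 211, 511, 514, -, -]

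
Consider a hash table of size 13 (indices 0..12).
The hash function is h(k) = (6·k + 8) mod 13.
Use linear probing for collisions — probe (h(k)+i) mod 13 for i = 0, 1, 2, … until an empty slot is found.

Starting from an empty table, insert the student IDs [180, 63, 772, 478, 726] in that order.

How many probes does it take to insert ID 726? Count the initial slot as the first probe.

3

Insert 180: h=9, slot 9 empty => index 9.
Insert 63: h=9, slot 9 occupied => index 10.
Insert 772: h=12, slot 12 empty => index 12.
Insert 478: h=3, slot 3 empty => index 3.
Insert 726: h=9, slots 9,10 occupied => index 11.
Table: [∅, ∅, ∅, 478, ∅, ∅, ∅, ∅, ∅, 180, 63, 726, 772]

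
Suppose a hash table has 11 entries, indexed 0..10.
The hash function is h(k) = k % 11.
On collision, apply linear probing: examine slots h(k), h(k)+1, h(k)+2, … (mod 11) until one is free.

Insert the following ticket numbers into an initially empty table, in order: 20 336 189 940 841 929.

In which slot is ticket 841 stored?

7

20 hashes to 9; slot 9 is free → place at 9.
336 hashes to 6; slot 6 is free → place at 6.
189 hashes to 2; slot 2 is free → place at 2.
940 hashes to 5; slot 5 is free → place at 5.
841 hashes to 5; 5,6 taken → place at 7.
929 hashes to 5; 5,6,7 taken → place at 8.
Table: [_, _, 189, _, _, 940, 336, 841, 929, 20, _]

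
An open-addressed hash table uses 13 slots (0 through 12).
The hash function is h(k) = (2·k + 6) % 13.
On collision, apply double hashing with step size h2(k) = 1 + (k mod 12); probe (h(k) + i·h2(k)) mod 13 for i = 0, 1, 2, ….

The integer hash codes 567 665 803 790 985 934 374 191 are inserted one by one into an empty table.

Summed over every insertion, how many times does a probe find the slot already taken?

567: h=9 -> slot 9
665: h=10 -> slot 10
803: h=0 -> slot 0
790: h=0, h2=11, probe 0,11 -> slot 11
985: h=0, h2=2, probe 0,2 -> slot 2
934: h=2, h2=11, probe 2,0,11,9,7 -> slot 7
374: h=0, h2=3, probe 0,3 -> slot 3
191: h=11, h2=12, probe 11,10,9,8 -> slot 8
Table: [803, _, 985, 374, _, _, _, 934, 191, 567, 665, 790, _]

10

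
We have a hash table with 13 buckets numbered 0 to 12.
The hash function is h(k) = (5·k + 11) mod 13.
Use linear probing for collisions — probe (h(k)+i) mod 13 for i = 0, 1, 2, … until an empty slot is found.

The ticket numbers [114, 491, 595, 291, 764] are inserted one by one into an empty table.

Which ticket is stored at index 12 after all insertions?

114: h=9 -> slot 9
491: h=9, probe 9,10 -> slot 10
595: h=9, probe 9,10,11 -> slot 11
291: h=10, probe 10,11,12 -> slot 12
764: h=9, probe 9,10,11,12,0 -> slot 0
Table: [764, _, _, _, _, _, _, _, _, 114, 491, 595, 291]

291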